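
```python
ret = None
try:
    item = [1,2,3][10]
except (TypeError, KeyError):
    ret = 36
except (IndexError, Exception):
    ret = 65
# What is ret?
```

Step-by-step execution trace:
1. `item = [1,2,3][10]` raises IndexError.
2. `except (TypeError, KeyError)` does not match IndexError; skipped.
3. `except (IndexError, Exception)` matches (IndexError is in the tuple) → ret = 65.
Result: 65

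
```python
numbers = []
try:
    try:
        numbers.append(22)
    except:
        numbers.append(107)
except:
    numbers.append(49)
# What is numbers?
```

Step-by-step execution trace:
1. Inner try: `numbers.append(22)` → numbers = [22]. No exception raised.
2. Inner `except` is skipped.
3. Inner try completes normally; outer `except` is skipped.
Result: [22]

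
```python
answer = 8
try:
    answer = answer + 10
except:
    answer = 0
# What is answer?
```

Step-by-step execution trace:
1. answer starts at 8.
2. try: `answer = answer + 10` → answer = 18. No exception raised.
3. `except` is skipped.
Result: 18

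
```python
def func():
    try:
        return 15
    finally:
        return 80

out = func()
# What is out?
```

Step-by-step execution trace:
1. `func()` enters try: `return 15` sets pending return value 15.
2. Before returning, `finally: return 80` runs and overrides the pending return.
3. func() returns 80 → out = 80.
Result: 80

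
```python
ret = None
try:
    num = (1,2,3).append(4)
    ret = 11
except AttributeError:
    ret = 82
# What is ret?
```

Step-by-step execution trace:
1. `num = (1,2,3).append(4)` raises AttributeError.
2. `ret = 11` is not reached.
3. `except AttributeError` matches → ret = 82.
Result: 82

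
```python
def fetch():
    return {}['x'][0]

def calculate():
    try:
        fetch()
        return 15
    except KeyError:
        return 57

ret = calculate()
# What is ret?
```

Step-by-step execution trace:
1. `calculate()` calls `fetch()`.
2. `fetch()` evaluates `{}['x'][0]`, which raises KeyError; it propagates to the caller.
3. `return 15` is not reached.
4. `except KeyError` in calculate matches → returns 57.
5. ret = 57.
Result: 57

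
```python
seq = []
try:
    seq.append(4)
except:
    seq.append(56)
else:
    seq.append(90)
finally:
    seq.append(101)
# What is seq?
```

Step-by-step execution trace:
1. try: `seq.append(4)` → seq = [4]. No exception raised.
2. `except` is skipped.
3. `else` runs: `seq.append(90)` → seq = [4, 90].
4. `finally` always runs: `seq.append(101)` → seq = [4, 90, 101].
Result: [4, 90, 101]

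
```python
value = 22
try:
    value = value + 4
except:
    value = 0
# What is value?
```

Step-by-step execution trace:
1. value starts at 22.
2. try: `value = value + 4` → value = 26. No exception raised.
3. `except` is skipped.
Result: 26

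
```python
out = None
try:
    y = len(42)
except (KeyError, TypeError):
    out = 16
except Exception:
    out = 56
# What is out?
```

Step-by-step execution trace:
1. `y = len(42)` raises TypeError.
2. `except (KeyError, TypeError)` matches (TypeError is in the tuple) → out = 16.
3. `except Exception` is not reached.
Result: 16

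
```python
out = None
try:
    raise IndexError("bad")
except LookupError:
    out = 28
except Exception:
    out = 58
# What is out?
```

Step-by-step execution trace:
1. `raise IndexError(...)` raises IndexError.
2. `except LookupError` matches (IndexError is a subclass of LookupError) → out = 28.
3. `except Exception` is not reached.
Result: 28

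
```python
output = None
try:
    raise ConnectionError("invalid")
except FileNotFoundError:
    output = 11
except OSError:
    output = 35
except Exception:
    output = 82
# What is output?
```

Step-by-step execution trace:
1. `raise ConnectionError(...)` raises ConnectionError.
2. `except FileNotFoundError` does not match (ConnectionError is not a subclass of FileNotFoundError); skipped.
3. `except OSError` matches (ConnectionError is a subclass of OSError) → output = 35.
4. `except Exception` is not reached.
Result: 35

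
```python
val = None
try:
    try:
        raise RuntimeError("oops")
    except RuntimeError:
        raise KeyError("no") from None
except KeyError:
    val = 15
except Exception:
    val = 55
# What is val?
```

Step-by-step execution trace:
1. Inner try raises RuntimeError; inner `except RuntimeError` catches it.
2. `raise KeyError(...) from None` raises KeyError (from None suppresses __context__, but the active exception is still KeyError).
3. Outer `except KeyError` matches → val = 15.
4. `except Exception` is not reached.
Result: 15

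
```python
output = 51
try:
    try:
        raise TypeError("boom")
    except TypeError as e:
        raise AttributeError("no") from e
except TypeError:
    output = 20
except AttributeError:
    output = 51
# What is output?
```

Step-by-step execution trace:
1. Inner try raises TypeError; inner `except TypeError as e` catches it.
2. `raise AttributeError(...) from e` raises AttributeError (TypeError is attached as __cause__, but only AttributeError is active).
3. Outer `except TypeError` does not match AttributeError; skipped.
4. Outer `except AttributeError` matches → output = 51.
Result: 51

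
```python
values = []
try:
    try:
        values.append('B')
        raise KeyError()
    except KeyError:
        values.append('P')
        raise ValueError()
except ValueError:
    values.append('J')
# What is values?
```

Step-by-step execution trace:
1. Inner try: `values.append('B')` → values = ['B'].
2. `raise KeyError()` raises KeyError.
3. Inner `except KeyError` matches → `values.append('P')` → values = ['B', 'P'].
4. `raise ValueError()` raises ValueError; propagates to outer try.
5. Outer `except ValueError` matches → `values.append('J')` → values = ['B', 'P', 'J'].
Result: ['B', 'P', 'J']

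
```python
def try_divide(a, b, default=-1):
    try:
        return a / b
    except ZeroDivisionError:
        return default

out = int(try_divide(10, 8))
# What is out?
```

Step-by-step execution trace:
1. `try_divide(10, 8)` enters try: `return 10 / 8` → returns 1.25. No exception raised.
2. `except ZeroDivisionError` is skipped.
3. `int(1.25)` → 1 → out = 1.
Result: 1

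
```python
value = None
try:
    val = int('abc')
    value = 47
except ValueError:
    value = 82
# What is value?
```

Step-by-step execution trace:
1. `val = int('abc')` raises ValueError.
2. `value = 47` is not reached.
3. `except ValueError` matches → value = 82.
Result: 82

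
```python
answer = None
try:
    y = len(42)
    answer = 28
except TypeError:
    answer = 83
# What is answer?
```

Step-by-step execution trace:
1. `y = len(42)` raises TypeError.
2. `answer = 28` is not reached.
3. `except TypeError` matches → answer = 83.
Result: 83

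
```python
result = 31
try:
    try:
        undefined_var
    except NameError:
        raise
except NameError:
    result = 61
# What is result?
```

Step-by-step execution trace:
1. Inner try: `undefined_var` raises NameError.
2. Inner `except NameError` matches; bare `raise` re-raises the same NameError.
3. Outer `except NameError` matches → result = 61.
Result: 61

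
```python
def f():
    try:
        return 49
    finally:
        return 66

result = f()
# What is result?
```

Step-by-step execution trace:
1. `f()` enters try: `return 49` sets pending return value 49.
2. Before returning, `finally: return 66` runs and overrides the pending return.
3. f() returns 66 → result = 66.
Result: 66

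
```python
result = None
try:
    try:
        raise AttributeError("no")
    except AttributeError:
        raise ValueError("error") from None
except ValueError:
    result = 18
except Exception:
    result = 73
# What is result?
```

Step-by-step execution trace:
1. Inner try raises AttributeError; inner `except AttributeError` catches it.
2. `raise ValueError(...) from None` raises ValueError (from None suppresses __context__, but the active exception is still ValueError).
3. Outer `except ValueError` matches → result = 18.
4. `except Exception` is not reached.
Result: 18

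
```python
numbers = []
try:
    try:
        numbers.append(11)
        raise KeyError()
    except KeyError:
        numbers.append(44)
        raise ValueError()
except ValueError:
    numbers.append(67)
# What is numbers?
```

Step-by-step execution trace:
1. Inner try: `numbers.append(11)` → numbers = [11].
2. `raise KeyError()` raises KeyError.
3. Inner `except KeyError` matches → `numbers.append(44)` → numbers = [11, 44].
4. `raise ValueError()` raises ValueError; propagates to outer try.
5. Outer `except ValueError` matches → `numbers.append(67)` → numbers = [11, 44, 67].
Result: [11, 44, 67]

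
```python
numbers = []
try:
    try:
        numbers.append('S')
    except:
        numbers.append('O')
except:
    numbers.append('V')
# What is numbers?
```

Step-by-step execution trace:
1. Inner try: `numbers.append('S')` → numbers = ['S']. No exception raised.
2. Inner `except` is skipped.
3. Inner try completes normally; outer `except` is skipped.
Result: ['S']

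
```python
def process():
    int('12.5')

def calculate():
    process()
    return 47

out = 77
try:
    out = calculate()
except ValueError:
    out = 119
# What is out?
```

Step-by-step execution trace:
1. out starts at 77.
2. try: `calculate()` calls `process()`.
3. `process()` evaluates `int('12.5')`, which raises ValueError; it propagates through calculate (uncaught).
4. `return 47` in calculate is not reached; the assignment to out does not complete.
5. `except ValueError` matches → out = 119.
Result: 119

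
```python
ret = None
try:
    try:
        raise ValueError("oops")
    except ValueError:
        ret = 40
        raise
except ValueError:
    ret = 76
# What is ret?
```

Step-by-step execution trace:
1. Inner try: `raise ValueError("oops")` raises ValueError.
2. Inner `except ValueError` matches → ret = 40.
3. bare `raise` re-raises the same ValueError.
4. Outer `except ValueError` matches → ret = 76.
Result: 76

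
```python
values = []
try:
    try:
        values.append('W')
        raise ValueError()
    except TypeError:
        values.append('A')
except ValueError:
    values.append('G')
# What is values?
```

Step-by-step execution trace:
1. Inner try: `values.append('W')` → values = ['W'].
2. `raise ValueError()` raises ValueError.
3. Inner `except TypeError` does not match ValueError; exception propagates to outer try.
4. Outer `except ValueError` matches → `values.append('G')` → values = ['W', 'G'].
Result: ['W', 'G']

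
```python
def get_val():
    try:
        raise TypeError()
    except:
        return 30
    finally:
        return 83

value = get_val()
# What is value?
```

Step-by-step execution trace:
1. `get_val()` enters try: `raise TypeError()` raises TypeError.
2. bare `except` matches → `return 30` sets pending return value 30.
3. Before returning, `finally: return 83` runs and overrides the pending return.
4. get_val() returns 83 → value = 83.
Result: 83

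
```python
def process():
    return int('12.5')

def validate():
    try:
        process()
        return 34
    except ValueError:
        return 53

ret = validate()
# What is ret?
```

Step-by-step execution trace:
1. `validate()` calls `process()`.
2. `process()` evaluates `int('12.5')`, which raises ValueError; it propagates to the caller.
3. `return 34` is not reached.
4. `except ValueError` in validate matches → returns 53.
5. ret = 53.
Result: 53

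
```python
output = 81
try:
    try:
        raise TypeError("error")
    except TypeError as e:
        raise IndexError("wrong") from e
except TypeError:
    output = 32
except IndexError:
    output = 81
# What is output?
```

Step-by-step execution trace:
1. Inner try raises TypeError; inner `except TypeError as e` catches it.
2. `raise IndexError(...) from e` raises IndexError (TypeError is attached as __cause__, but only IndexError is active).
3. Outer `except TypeError` does not match IndexError; skipped.
4. Outer `except IndexError` matches → output = 81.
Result: 81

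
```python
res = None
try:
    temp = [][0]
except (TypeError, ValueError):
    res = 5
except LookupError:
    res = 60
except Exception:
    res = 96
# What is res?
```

Step-by-step execution trace:
1. `temp = [][0]` raises IndexError.
2. `except (TypeError, ValueError)` does not match IndexError; skipped.
3. `except LookupError` matches (IndexError is a subclass of LookupError) → res = 60.
4. `except Exception` is not reached.
Result: 60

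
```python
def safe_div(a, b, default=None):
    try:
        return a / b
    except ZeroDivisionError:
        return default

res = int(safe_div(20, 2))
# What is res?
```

Step-by-step execution trace:
1. `safe_div(20, 2)` enters try: `return 20 / 2` → returns 10.0. No exception raised.
2. `except ZeroDivisionError` is skipped.
3. `int(10.0)` → 10 → res = 10.
Result: 10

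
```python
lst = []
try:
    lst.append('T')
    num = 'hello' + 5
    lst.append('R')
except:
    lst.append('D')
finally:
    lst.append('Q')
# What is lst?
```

Step-by-step execution trace:
1. try: `lst.append('T')` → lst = ['T'].
2. `num = 'hello' + 5` raises TypeError; `lst.append('R')` is not reached.
3. bare `except` matches → `lst.append('D')` → lst = ['T', 'D'].
4. finally always runs: `lst.append('Q')` → lst = ['T', 'D', 'Q'].
Result: ['T', 'D', 'Q']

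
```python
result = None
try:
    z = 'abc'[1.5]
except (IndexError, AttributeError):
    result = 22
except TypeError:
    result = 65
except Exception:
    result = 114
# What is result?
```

Step-by-step execution trace:
1. `z = 'abc'[1.5]` raises TypeError.
2. `except (IndexError, AttributeError)` does not match TypeError; skipped.
3. `except TypeError` matches (exact type match) → result = 65.
4. `except Exception` is not reached.
Result: 65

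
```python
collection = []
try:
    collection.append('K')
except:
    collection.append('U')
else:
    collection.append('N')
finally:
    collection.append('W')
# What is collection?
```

Step-by-step execution trace:
1. try: `collection.append('K')` → collection = ['K']. No exception raised.
2. `except` is skipped.
3. `else` runs: `collection.append('N')` → collection = ['K', 'N'].
4. `finally` always runs: `collection.append('W')` → collection = ['K', 'N', 'W'].
Result: ['K', 'N', 'W']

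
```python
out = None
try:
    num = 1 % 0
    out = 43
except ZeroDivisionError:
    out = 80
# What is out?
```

Step-by-step execution trace:
1. `num = 1 % 0` raises ZeroDivisionError.
2. `out = 43` is not reached.
3. `except ZeroDivisionError` matches → out = 80.
Result: 80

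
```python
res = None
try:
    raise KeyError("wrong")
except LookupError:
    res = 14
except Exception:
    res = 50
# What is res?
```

Step-by-step execution trace:
1. `raise KeyError(...)` raises KeyError.
2. `except LookupError` matches (KeyError is a subclass of LookupError) → res = 14.
3. `except Exception` is not reached.
Result: 14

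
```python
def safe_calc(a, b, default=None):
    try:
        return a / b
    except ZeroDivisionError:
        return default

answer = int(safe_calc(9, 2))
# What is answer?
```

Step-by-step execution trace:
1. `safe_calc(9, 2)` enters try: `return 9 / 2` → returns 4.5. No exception raised.
2. `except ZeroDivisionError` is skipped.
3. `int(4.5)` → 4 → answer = 4.
Result: 4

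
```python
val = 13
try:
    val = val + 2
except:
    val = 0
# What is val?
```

Step-by-step execution trace:
1. val starts at 13.
2. try: `val = val + 2` → val = 15. No exception raised.
3. `except` is skipped.
Result: 15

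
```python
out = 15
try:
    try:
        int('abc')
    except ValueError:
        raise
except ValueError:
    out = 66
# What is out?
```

Step-by-step execution trace:
1. Inner try: `int('abc')` raises ValueError.
2. Inner `except ValueError` matches; bare `raise` re-raises the same ValueError.
3. Outer `except ValueError` matches → out = 66.
Result: 66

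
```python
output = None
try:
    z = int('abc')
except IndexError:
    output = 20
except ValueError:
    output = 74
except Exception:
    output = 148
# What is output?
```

Step-by-step execution trace:
1. `z = int('abc')` raises ValueError.
2. `except IndexError` does not match ValueError; skipped.
3. `except ValueError` matches → output = 74.
4. Remaining except clauses are skipped.
Result: 74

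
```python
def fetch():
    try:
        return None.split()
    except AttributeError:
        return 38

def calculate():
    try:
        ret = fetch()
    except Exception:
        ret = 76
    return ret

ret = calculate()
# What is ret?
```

Step-by-step execution trace:
1. `calculate()` calls `fetch()`.
2. In fetch: `None.split()` raises AttributeError; `except AttributeError` catches it → returns 38.
3. In calculate: `ret = fetch()` → ret = 38. No exception reaches calculate.
4. `except Exception` is skipped; calculate returns 38.
5. ret = 38.
Result: 38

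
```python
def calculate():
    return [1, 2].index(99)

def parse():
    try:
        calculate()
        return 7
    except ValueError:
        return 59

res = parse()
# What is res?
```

Step-by-step execution trace:
1. `parse()` calls `calculate()`.
2. `calculate()` evaluates `[1, 2].index(99)`, which raises ValueError; it propagates to the caller.
3. `return 7` is not reached.
4. `except ValueError` in parse matches → returns 59.
5. res = 59.
Result: 59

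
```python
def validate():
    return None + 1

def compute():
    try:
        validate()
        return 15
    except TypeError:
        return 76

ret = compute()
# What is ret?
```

Step-by-step execution trace:
1. `compute()` calls `validate()`.
2. `validate()` evaluates `None + 1`, which raises TypeError; it propagates to the caller.
3. `return 15` is not reached.
4. `except TypeError` in compute matches → returns 76.
5. ret = 76.
Result: 76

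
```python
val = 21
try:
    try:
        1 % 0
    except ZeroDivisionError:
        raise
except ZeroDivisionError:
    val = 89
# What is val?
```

Step-by-step execution trace:
1. Inner try: `1 % 0` raises ZeroDivisionError.
2. Inner `except ZeroDivisionError` matches; bare `raise` re-raises the same ZeroDivisionError.
3. Outer `except ZeroDivisionError` matches → val = 89.
Result: 89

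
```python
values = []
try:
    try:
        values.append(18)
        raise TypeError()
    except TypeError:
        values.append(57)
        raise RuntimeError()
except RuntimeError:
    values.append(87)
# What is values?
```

Step-by-step execution trace:
1. Inner try: `values.append(18)` → values = [18].
2. `raise TypeError()` raises TypeError.
3. Inner `except TypeError` matches → `values.append(57)` → values = [18, 57].
4. `raise RuntimeError()` raises RuntimeError; propagates to outer try.
5. Outer `except RuntimeError` matches → `values.append(87)` → values = [18, 57, 87].
Result: [18, 57, 87]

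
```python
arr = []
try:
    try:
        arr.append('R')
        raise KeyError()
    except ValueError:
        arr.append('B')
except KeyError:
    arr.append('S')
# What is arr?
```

Step-by-step execution trace:
1. Inner try: `arr.append('R')` → arr = ['R'].
2. `raise KeyError()` raises KeyError.
3. Inner `except ValueError` does not match KeyError; exception propagates to outer try.
4. Outer `except KeyError` matches → `arr.append('S')` → arr = ['R', 'S'].
Result: ['R', 'S']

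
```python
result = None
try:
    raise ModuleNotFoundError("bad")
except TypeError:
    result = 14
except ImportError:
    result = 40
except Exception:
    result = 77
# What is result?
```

Step-by-step execution trace:
1. `raise ModuleNotFoundError(...)` raises ModuleNotFoundError.
2. `except TypeError` does not match (ModuleNotFoundError is not a subclass of TypeError); skipped.
3. `except ImportError` matches (ModuleNotFoundError is a subclass of ImportError) → result = 40.
4. `except Exception` is not reached.
Result: 40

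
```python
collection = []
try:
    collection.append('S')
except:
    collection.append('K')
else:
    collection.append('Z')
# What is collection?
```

Step-by-step execution trace:
1. try: `collection.append('S')` → collection = ['S']. No exception raised.
2. `except` is skipped.
3. `else` runs (try completed without exception): `collection.append('Z')` → collection = ['S', 'Z'].
Result: ['S', 'Z']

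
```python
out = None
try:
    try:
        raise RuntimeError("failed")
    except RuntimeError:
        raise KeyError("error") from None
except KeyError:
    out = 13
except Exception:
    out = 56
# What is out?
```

Step-by-step execution trace:
1. Inner try raises RuntimeError; inner `except RuntimeError` catches it.
2. `raise KeyError(...) from None` raises KeyError (from None suppresses __context__, but the active exception is still KeyError).
3. Outer `except KeyError` matches → out = 13.
4. `except Exception` is not reached.
Result: 13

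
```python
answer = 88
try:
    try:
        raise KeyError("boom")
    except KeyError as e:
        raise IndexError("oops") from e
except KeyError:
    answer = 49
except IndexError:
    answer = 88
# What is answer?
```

Step-by-step execution trace:
1. Inner try raises KeyError; inner `except KeyError as e` catches it.
2. `raise IndexError(...) from e` raises IndexError (KeyError is attached as __cause__, but only IndexError is active).
3. Outer `except KeyError` does not match IndexError; skipped.
4. Outer `except IndexError` matches → answer = 88.
Result: 88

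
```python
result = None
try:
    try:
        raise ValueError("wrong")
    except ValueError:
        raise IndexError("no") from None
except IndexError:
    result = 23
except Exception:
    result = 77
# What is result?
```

Step-by-step execution trace:
1. Inner try raises ValueError; inner `except ValueError` catches it.
2. `raise IndexError(...) from None` raises IndexError (from None suppresses __context__, but the active exception is still IndexError).
3. Outer `except IndexError` matches → result = 23.
4. `except Exception` is not reached.
Result: 23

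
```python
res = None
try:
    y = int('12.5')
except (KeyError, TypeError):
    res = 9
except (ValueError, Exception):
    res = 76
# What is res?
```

Step-by-step execution trace:
1. `y = int('12.5')` raises ValueError.
2. `except (KeyError, TypeError)` does not match ValueError; skipped.
3. `except (ValueError, Exception)` matches (ValueError is in the tuple) → res = 76.
Result: 76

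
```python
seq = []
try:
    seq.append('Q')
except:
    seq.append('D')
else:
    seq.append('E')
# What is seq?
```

Step-by-step execution trace:
1. try: `seq.append('Q')` → seq = ['Q']. No exception raised.
2. `except` is skipped.
3. `else` runs (try completed without exception): `seq.append('E')` → seq = ['Q', 'E'].
Result: ['Q', 'E']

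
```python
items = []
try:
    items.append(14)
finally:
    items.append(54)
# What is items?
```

Step-by-step execution trace:
1. try: `items.append(14)` → items = [14].
2. The try body completes without raising.
3. finally always runs: `items.append(54)` → items = [14, 54].
Result: [14, 54]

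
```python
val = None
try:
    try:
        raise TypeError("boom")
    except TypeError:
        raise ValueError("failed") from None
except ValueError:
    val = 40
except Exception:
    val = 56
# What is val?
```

Step-by-step execution trace:
1. Inner try raises TypeError; inner `except TypeError` catches it.
2. `raise ValueError(...) from None` raises ValueError (from None suppresses __context__, but the active exception is still ValueError).
3. Outer `except ValueError` matches → val = 40.
4. `except Exception` is not reached.
Result: 40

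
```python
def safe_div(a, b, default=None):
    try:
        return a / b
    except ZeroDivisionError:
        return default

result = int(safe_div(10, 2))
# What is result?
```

Step-by-step execution trace:
1. `safe_div(10, 2)` enters try: `return 10 / 2` → returns 5.0. No exception raised.
2. `except ZeroDivisionError` is skipped.
3. `int(5.0)` → 5 → result = 5.
Result: 5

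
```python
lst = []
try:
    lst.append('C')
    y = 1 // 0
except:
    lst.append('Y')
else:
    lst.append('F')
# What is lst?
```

Step-by-step execution trace:
1. try: `lst.append('C')` → lst = ['C'].
2. `y = 1 // 0` raises ZeroDivisionError.
3. bare `except` matches → `lst.append('Y')` → lst = ['C', 'Y'].
4. `else` is skipped (an exception was raised).
Result: ['C', 'Y']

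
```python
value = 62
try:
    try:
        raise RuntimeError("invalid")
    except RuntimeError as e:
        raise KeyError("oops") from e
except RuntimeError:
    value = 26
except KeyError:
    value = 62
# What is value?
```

Step-by-step execution trace:
1. Inner try raises RuntimeError; inner `except RuntimeError as e` catches it.
2. `raise KeyError(...) from e` raises KeyError (RuntimeError is attached as __cause__, but only KeyError is active).
3. Outer `except RuntimeError` does not match KeyError; skipped.
4. Outer `except KeyError` matches → value = 62.
Result: 62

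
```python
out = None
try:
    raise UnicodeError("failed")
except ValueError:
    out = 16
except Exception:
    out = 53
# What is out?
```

Step-by-step execution trace:
1. `raise UnicodeError(...)` raises UnicodeError.
2. `except ValueError` matches (UnicodeError is a subclass of ValueError) → out = 16.
3. `except Exception` is not reached.
Result: 16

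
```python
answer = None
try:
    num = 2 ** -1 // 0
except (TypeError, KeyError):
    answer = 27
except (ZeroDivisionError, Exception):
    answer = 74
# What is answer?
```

Step-by-step execution trace:
1. `num = 2 ** -1 // 0` raises ZeroDivisionError.
2. `except (TypeError, KeyError)` does not match ZeroDivisionError; skipped.
3. `except (ZeroDivisionError, Exception)` matches (ZeroDivisionError is in the tuple) → answer = 74.
Result: 74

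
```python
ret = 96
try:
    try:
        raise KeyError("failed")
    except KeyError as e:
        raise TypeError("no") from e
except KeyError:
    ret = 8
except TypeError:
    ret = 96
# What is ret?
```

Step-by-step execution trace:
1. Inner try raises KeyError; inner `except KeyError as e` catches it.
2. `raise TypeError(...) from e` raises TypeError (KeyError is attached as __cause__, but only TypeError is active).
3. Outer `except KeyError` does not match TypeError; skipped.
4. Outer `except TypeError` matches → ret = 96.
Result: 96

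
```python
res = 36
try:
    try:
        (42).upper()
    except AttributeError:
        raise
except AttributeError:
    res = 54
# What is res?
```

Step-by-step execution trace:
1. Inner try: `(42).upper()` raises AttributeError.
2. Inner `except AttributeError` matches; bare `raise` re-raises the same AttributeError.
3. Outer `except AttributeError` matches → res = 54.
Result: 54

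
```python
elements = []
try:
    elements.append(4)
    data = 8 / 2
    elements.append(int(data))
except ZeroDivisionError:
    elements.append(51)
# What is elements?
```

Step-by-step execution trace:
1. try: `elements.append(4)` → elements = [4].
2. `data = 8 / 2` → data = 4.0. No exception raised.
3. `elements.append(int(data))` → elements = [4, 4].
4. `except ZeroDivisionError` is skipped (no exception was raised).
Result: [4, 4]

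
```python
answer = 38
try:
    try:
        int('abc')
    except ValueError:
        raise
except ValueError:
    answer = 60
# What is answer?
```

Step-by-step execution trace:
1. Inner try: `int('abc')` raises ValueError.
2. Inner `except ValueError` matches; bare `raise` re-raises the same ValueError.
3. Outer `except ValueError` matches → answer = 60.
Result: 60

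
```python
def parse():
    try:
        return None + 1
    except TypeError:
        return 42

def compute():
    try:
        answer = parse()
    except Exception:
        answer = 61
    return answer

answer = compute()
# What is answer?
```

Step-by-step execution trace:
1. `compute()` calls `parse()`.
2. In parse: `None + 1` raises TypeError; `except TypeError` catches it → returns 42.
3. In compute: `answer = parse()` → answer = 42. No exception reaches compute.
4. `except Exception` is skipped; compute returns 42.
5. answer = 42.
Result: 42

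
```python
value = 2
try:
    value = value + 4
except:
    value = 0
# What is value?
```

Step-by-step execution trace:
1. value starts at 2.
2. try: `value = value + 4` → value = 6. No exception raised.
3. `except` is skipped.
Result: 6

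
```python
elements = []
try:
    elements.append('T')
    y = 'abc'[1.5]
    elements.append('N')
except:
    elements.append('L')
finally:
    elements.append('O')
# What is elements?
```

Step-by-step execution trace:
1. try: `elements.append('T')` → elements = ['T'].
2. `y = 'abc'[1.5]` raises TypeError; `elements.append('N')` is not reached.
3. bare `except` matches → `elements.append('L')` → elements = ['T', 'L'].
4. finally always runs: `elements.append('O')` → elements = ['T', 'L', 'O'].
Result: ['T', 'L', 'O']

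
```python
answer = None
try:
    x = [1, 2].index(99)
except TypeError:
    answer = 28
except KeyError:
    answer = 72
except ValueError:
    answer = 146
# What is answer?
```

Step-by-step execution trace:
1. `x = [1, 2].index(99)` raises ValueError.
2. `except TypeError` does not match ValueError; skipped.
3. `except KeyError` does not match ValueError; skipped.
4. `except ValueError` matches → answer = 146.
Result: 146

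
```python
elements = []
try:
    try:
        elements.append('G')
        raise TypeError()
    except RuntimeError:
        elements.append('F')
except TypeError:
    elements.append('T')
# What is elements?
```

Step-by-step execution trace:
1. Inner try: `elements.append('G')` → elements = ['G'].
2. `raise TypeError()` raises TypeError.
3. Inner `except RuntimeError` does not match TypeError; exception propagates to outer try.
4. Outer `except TypeError` matches → `elements.append('T')` → elements = ['G', 'T'].
Result: ['G', 'T']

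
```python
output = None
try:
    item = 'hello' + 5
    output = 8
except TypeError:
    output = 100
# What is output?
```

Step-by-step execution trace:
1. `item = 'hello' + 5` raises TypeError.
2. `output = 8` is not reached.
3. `except TypeError` matches → output = 100.
Result: 100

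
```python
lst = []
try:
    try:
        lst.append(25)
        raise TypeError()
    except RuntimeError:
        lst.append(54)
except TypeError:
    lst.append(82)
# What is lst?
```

Step-by-step execution trace:
1. Inner try: `lst.append(25)` → lst = [25].
2. `raise TypeError()` raises TypeError.
3. Inner `except RuntimeError` does not match TypeError; exception propagates to outer try.
4. Outer `except TypeError` matches → `lst.append(82)` → lst = [25, 82].
Result: [25, 82]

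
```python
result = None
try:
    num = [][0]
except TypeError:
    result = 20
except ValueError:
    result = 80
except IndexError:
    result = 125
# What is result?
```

Step-by-step execution trace:
1. `num = [][0]` raises IndexError.
2. `except TypeError` does not match IndexError; skipped.
3. `except ValueError` does not match IndexError; skipped.
4. `except IndexError` matches → result = 125.
Result: 125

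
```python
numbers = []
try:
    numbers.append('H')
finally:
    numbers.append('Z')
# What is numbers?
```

Step-by-step execution trace:
1. try: `numbers.append('H')` → numbers = ['H'].
2. The try body completes without raising.
3. finally always runs: `numbers.append('Z')` → numbers = ['H', 'Z'].
Result: ['H', 'Z']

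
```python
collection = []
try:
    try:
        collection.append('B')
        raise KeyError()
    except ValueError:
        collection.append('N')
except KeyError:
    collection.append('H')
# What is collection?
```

Step-by-step execution trace:
1. Inner try: `collection.append('B')` → collection = ['B'].
2. `raise KeyError()` raises KeyError.
3. Inner `except ValueError` does not match KeyError; exception propagates to outer try.
4. Outer `except KeyError` matches → `collection.append('H')` → collection = ['B', 'H'].
Result: ['B', 'H']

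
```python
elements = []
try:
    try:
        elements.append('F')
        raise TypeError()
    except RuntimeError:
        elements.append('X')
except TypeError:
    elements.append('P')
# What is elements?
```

Step-by-step execution trace:
1. Inner try: `elements.append('F')` → elements = ['F'].
2. `raise TypeError()` raises TypeError.
3. Inner `except RuntimeError` does not match TypeError; exception propagates to outer try.
4. Outer `except TypeError` matches → `elements.append('P')` → elements = ['F', 'P'].
Result: ['F', 'P']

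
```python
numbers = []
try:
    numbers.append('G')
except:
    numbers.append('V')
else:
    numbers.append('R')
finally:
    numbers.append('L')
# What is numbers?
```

Step-by-step execution trace:
1. try: `numbers.append('G')` → numbers = ['G']. No exception raised.
2. `except` is skipped.
3. `else` runs: `numbers.append('R')` → numbers = ['G', 'R'].
4. `finally` always runs: `numbers.append('L')` → numbers = ['G', 'R', 'L'].
Result: ['G', 'R', 'L']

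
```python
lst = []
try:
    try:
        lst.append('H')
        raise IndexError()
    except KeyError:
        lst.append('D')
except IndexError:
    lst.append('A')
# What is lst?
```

Step-by-step execution trace:
1. Inner try: `lst.append('H')` → lst = ['H'].
2. `raise IndexError()` raises IndexError.
3. Inner `except KeyError` does not match IndexError; exception propagates to outer try.
4. Outer `except IndexError` matches → `lst.append('A')` → lst = ['H', 'A'].
Result: ['H', 'A']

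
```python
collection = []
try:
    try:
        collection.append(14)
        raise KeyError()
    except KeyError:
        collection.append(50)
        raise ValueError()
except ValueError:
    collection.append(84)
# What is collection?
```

Step-by-step execution trace:
1. Inner try: `collection.append(14)` → collection = [14].
2. `raise KeyError()` raises KeyError.
3. Inner `except KeyError` matches → `collection.append(50)` → collection = [14, 50].
4. `raise ValueError()` raises ValueError; propagates to outer try.
5. Outer `except ValueError` matches → `collection.append(84)` → collection = [14, 50, 84].
Result: [14, 50, 84]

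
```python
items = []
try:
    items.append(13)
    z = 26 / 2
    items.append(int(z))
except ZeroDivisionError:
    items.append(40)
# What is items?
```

Step-by-step execution trace:
1. try: `items.append(13)` → items = [13].
2. `z = 26 / 2` → z = 13.0. No exception raised.
3. `items.append(int(z))` → items = [13, 13].
4. `except ZeroDivisionError` is skipped (no exception was raised).
Result: [13, 13]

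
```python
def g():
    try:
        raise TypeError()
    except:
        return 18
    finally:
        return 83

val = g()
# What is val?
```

Step-by-step execution trace:
1. `g()` enters try: `raise TypeError()` raises TypeError.
2. bare `except` matches → `return 18` sets pending return value 18.
3. Before returning, `finally: return 83` runs and overrides the pending return.
4. g() returns 83 → val = 83.
Result: 83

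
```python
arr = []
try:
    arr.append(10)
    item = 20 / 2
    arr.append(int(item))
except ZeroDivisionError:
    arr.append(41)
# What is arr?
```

Step-by-step execution trace:
1. try: `arr.append(10)` → arr = [10].
2. `item = 20 / 2` → item = 10.0. No exception raised.
3. `arr.append(int(item))` → arr = [10, 10].
4. `except ZeroDivisionError` is skipped (no exception was raised).
Result: [10, 10]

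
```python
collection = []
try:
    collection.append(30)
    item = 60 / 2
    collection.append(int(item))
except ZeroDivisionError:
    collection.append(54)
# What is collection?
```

Step-by-step execution trace:
1. try: `collection.append(30)` → collection = [30].
2. `item = 60 / 2` → item = 30.0. No exception raised.
3. `collection.append(int(item))` → collection = [30, 30].
4. `except ZeroDivisionError` is skipped (no exception was raised).
Result: [30, 30]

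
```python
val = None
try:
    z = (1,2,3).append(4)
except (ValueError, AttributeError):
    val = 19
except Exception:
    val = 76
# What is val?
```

Step-by-step execution trace:
1. `z = (1,2,3).append(4)` raises AttributeError.
2. `except (ValueError, AttributeError)` matches (AttributeError is in the tuple) → val = 19.
3. `except Exception` is not reached.
Result: 19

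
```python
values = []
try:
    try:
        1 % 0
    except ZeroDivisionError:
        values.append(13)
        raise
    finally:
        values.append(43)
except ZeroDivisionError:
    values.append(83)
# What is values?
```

Step-by-step execution trace:
1. Inner try: `1 % 0` raises ZeroDivisionError.
2. Inner `except ZeroDivisionError` matches → `values.append(13)` → values = [13].
3. bare `raise` re-raises ZeroDivisionError.
4. Inner `finally` runs during unwinding: `values.append(43)` → values = [13, 43].
5. Outer `except ZeroDivisionError` matches → `values.append(83)` → values = [13, 43, 83].
Result: [13, 43, 83]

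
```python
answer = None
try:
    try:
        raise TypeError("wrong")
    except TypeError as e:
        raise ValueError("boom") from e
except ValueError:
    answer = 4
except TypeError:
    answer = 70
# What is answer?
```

Step-by-step execution trace:
1. Inner try raises TypeError; inner `except TypeError as e` catches it.
2. `raise ValueError(...) from e` raises ValueError (TypeError is attached as __cause__, but only ValueError is active).
3. Outer `except ValueError` matches → answer = 4.
4. `except TypeError` is not reached.
Result: 4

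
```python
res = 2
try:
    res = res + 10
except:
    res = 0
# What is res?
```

Step-by-step execution trace:
1. res starts at 2.
2. try: `res = res + 10` → res = 12. No exception raised.
3. `except` is skipped.
Result: 12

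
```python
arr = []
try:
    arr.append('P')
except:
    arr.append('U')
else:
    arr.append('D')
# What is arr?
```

Step-by-step execution trace:
1. try: `arr.append('P')` → arr = ['P']. No exception raised.
2. `except` is skipped.
3. `else` runs (try completed without exception): `arr.append('D')` → arr = ['P', 'D'].
Result: ['P', 'D']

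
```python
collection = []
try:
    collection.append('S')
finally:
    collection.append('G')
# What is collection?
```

Step-by-step execution trace:
1. try: `collection.append('S')` → collection = ['S'].
2. The try body completes without raising.
3. finally always runs: `collection.append('G')` → collection = ['S', 'G'].
Result: ['S', 'G']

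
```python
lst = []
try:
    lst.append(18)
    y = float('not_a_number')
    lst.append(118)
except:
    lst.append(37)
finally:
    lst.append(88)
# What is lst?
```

Step-by-step execution trace:
1. try: `lst.append(18)` → lst = [18].
2. `y = float('not_a_number')` raises ValueError; `lst.append(118)` is not reached.
3. bare `except` matches → `lst.append(37)` → lst = [18, 37].
4. finally always runs: `lst.append(88)` → lst = [18, 37, 88].
Result: [18, 37, 88]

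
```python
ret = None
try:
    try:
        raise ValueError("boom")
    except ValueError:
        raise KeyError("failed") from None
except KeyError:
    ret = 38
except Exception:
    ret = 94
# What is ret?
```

Step-by-step execution trace:
1. Inner try raises ValueError; inner `except ValueError` catches it.
2. `raise KeyError(...) from None` raises KeyError (from None suppresses __context__, but the active exception is still KeyError).
3. Outer `except KeyError` matches → ret = 38.
4. `except Exception` is not reached.
Result: 38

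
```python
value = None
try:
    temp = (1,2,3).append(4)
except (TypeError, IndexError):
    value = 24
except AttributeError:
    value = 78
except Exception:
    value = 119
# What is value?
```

Step-by-step execution trace:
1. `temp = (1,2,3).append(4)` raises AttributeError.
2. `except (TypeError, IndexError)` does not match AttributeError; skipped.
3. `except AttributeError` matches (exact type match) → value = 78.
4. `except Exception` is not reached.
Result: 78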